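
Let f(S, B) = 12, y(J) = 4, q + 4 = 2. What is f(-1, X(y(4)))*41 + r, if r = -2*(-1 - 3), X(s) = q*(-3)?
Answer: 500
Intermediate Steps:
q = -2 (q = -4 + 2 = -2)
X(s) = 6 (X(s) = -2*(-3) = 6)
r = 8 (r = -2*(-4) = 8)
f(-1, X(y(4)))*41 + r = 12*41 + 8 = 492 + 8 = 500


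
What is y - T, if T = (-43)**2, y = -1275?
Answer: -3124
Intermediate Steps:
T = 1849
y - T = -1275 - 1*1849 = -1275 - 1849 = -3124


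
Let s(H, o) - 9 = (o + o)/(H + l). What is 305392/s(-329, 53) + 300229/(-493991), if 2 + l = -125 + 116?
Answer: 25645909472007/729624707 ≈ 35149.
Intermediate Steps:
l = -11 (l = -2 + (-125 + 116) = -2 - 9 = -11)
s(H, o) = 9 + 2*o/(-11 + H) (s(H, o) = 9 + (o + o)/(H - 11) = 9 + (2*o)/(-11 + H) = 9 + 2*o/(-11 + H))
305392/s(-329, 53) + 300229/(-493991) = 305392/(((-99 + 2*53 + 9*(-329))/(-11 - 329))) + 300229/(-493991) = 305392/(((-99 + 106 - 2961)/(-340))) + 300229*(-1/493991) = 305392/((-1/340*(-2954))) - 300229/493991 = 305392/(1477/170) - 300229/493991 = 305392*(170/1477) - 300229/493991 = 51916640/1477 - 300229/493991 = 25645909472007/729624707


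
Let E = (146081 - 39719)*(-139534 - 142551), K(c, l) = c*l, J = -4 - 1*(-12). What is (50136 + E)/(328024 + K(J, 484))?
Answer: -5000512439/55316 ≈ -90399.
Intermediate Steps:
J = 8 (J = -4 + 12 = 8)
E = -30003124770 (E = 106362*(-282085) = -30003124770)
(50136 + E)/(328024 + K(J, 484)) = (50136 - 30003124770)/(328024 + 8*484) = -30003074634/(328024 + 3872) = -30003074634/331896 = -30003074634*1/331896 = -5000512439/55316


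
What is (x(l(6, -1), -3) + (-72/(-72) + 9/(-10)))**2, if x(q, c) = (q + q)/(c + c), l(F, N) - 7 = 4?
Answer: 11449/900 ≈ 12.721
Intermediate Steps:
l(F, N) = 11 (l(F, N) = 7 + 4 = 11)
x(q, c) = q/c (x(q, c) = (2*q)/((2*c)) = (2*q)*(1/(2*c)) = q/c)
(x(l(6, -1), -3) + (-72/(-72) + 9/(-10)))**2 = (11/(-3) + (-72/(-72) + 9/(-10)))**2 = (11*(-1/3) + (-72*(-1/72) + 9*(-1/10)))**2 = (-11/3 + (1 - 9/10))**2 = (-11/3 + 1/10)**2 = (-107/30)**2 = 11449/900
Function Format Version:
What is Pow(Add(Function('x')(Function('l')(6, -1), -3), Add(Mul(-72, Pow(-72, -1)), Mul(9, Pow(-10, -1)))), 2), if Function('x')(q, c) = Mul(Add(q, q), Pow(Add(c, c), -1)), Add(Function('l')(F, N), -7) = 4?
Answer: Rational(11449, 900) ≈ 12.721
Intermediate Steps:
Function('l')(F, N) = 11 (Function('l')(F, N) = Add(7, 4) = 11)
Function('x')(q, c) = Mul(q, Pow(c, -1)) (Function('x')(q, c) = Mul(Mul(2, q), Pow(Mul(2, c), -1)) = Mul(Mul(2, q), Mul(Rational(1, 2), Pow(c, -1))) = Mul(q, Pow(c, -1)))
Pow(Add(Function('x')(Function('l')(6, -1), -3), Add(Mul(-72, Pow(-72, -1)), Mul(9, Pow(-10, -1)))), 2) = Pow(Add(Mul(11, Pow(-3, -1)), Add(Mul(-72, Pow(-72, -1)), Mul(9, Pow(-10, -1)))), 2) = Pow(Add(Mul(11, Rational(-1, 3)), Add(Mul(-72, Rational(-1, 72)), Mul(9, Rational(-1, 10)))), 2) = Pow(Add(Rational(-11, 3), Add(1, Rational(-9, 10))), 2) = Pow(Add(Rational(-11, 3), Rational(1, 10)), 2) = Pow(Rational(-107, 30), 2) = Rational(11449, 900)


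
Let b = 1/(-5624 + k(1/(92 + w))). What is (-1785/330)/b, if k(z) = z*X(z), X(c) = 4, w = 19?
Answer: 37143470/1221 ≈ 30421.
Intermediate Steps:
k(z) = 4*z (k(z) = z*4 = 4*z)
b = -111/624260 (b = 1/(-5624 + 4/(92 + 19)) = 1/(-5624 + 4/111) = 1/(-624260/111) = -111/624260 ≈ -0.00017781)
(-1785/330)/b = (-1785/330)/(-111/624260) = -1785*1/330*(-624260/111) = -119/22*(-624260/111) = 37143470/1221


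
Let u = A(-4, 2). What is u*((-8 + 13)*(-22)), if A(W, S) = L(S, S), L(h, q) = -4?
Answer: 440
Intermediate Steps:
A(W, S) = -4
u = -4
u*((-8 + 13)*(-22)) = -4*(-8 + 13)*(-22) = -20*(-22) = -4*(-110) = 440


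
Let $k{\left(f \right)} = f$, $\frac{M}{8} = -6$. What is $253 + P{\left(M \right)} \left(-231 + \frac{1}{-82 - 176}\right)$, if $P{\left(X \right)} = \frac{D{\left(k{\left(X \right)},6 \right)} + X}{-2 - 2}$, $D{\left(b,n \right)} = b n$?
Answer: $- \frac{823507}{43} \approx -19151.0$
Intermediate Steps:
$M = -48$ ($M = 8 \left(-6\right) = -48$)
$P{\left(X \right)} = - \frac{7 X}{4}$ ($P{\left(X \right)} = \frac{X 6 + X}{-2 - 2} = \frac{6 X + X}{-4} = 7 X \left(- \frac{1}{4}\right) = - \frac{7 X}{4}$)
$253 + P{\left(M \right)} \left(-231 + \frac{1}{-82 - 176}\right) = 253 + \left(- \frac{7}{4}\right) \left(-48\right) \left(-231 + \frac{1}{-82 - 176}\right) = 253 + 84 \left(-231 + \frac{1}{-258}\right) = 253 + 84 \left(-231 - \frac{1}{258}\right) = 253 + 84 \left(- \frac{59599}{258}\right) = 253 - \frac{834386}{43} = - \frac{823507}{43}$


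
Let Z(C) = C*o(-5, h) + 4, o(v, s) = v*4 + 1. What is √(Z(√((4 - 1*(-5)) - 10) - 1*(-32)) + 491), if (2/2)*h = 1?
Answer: √(-113 - 19*I) ≈ 0.89056 - 10.667*I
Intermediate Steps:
h = 1
o(v, s) = 1 + 4*v (o(v, s) = 4*v + 1 = 1 + 4*v)
Z(C) = 4 - 19*C (Z(C) = C*(1 + 4*(-5)) + 4 = C*(1 - 20) + 4 = C*(-19) + 4 = -19*C + 4 = 4 - 19*C)
√(Z(√((4 - 1*(-5)) - 10) - 1*(-32)) + 491) = √((4 - 19*(√((4 - 1*(-5)) - 10) - 1*(-32))) + 491) = √((4 - 19*(√((4 + 5) - 10) + 32)) + 491) = √((4 - 19*(√(9 - 10) + 32)) + 491) = √((4 - 19*(√(-1) + 32)) + 491) = √((4 - 19*(I + 32)) + 491) = √((4 - 19*(32 + I)) + 491) = √((4 + (-608 - 19*I)) + 491) = √((-604 - 19*I) + 491) = √(-113 - 19*I)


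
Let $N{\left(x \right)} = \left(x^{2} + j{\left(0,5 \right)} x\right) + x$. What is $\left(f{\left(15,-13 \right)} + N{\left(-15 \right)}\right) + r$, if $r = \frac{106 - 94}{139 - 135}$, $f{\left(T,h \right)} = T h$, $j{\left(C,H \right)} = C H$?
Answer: $18$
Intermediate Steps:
$r = 3$ ($r = \frac{12}{4} = 12 \cdot \frac{1}{4} = 3$)
$N{\left(x \right)} = x + x^{2}$ ($N{\left(x \right)} = \left(x^{2} + 0 \cdot 5 x\right) + x = \left(x^{2} + 0 x\right) + x = \left(x^{2} + 0\right) + x = x^{2} + x = x + x^{2}$)
$\left(f{\left(15,-13 \right)} + N{\left(-15 \right)}\right) + r = \left(15 \left(-13\right) - 15 \left(1 - 15\right)\right) + 3 = \left(-195 - -210\right) + 3 = \left(-195 + 210\right) + 3 = 15 + 3 = 18$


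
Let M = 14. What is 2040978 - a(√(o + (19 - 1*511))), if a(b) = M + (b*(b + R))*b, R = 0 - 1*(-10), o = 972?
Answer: 2036164 - 1920*√30 ≈ 2.0256e+6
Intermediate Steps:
R = 10 (R = 0 + 10 = 10)
a(b) = 14 + b²*(10 + b) (a(b) = 14 + (b*(b + 10))*b = 14 + (b*(10 + b))*b = 14 + b²*(10 + b))
2040978 - a(√(o + (19 - 1*511))) = 2040978 - (14 + (√(972 + (19 - 1*511)))³ + 10*(√(972 + (19 - 1*511)))²) = 2040978 - (14 + (√(972 + (19 - 511)))³ + 10*(√(972 + (19 - 511)))²) = 2040978 - (14 + (√(972 - 492))³ + 10*(√(972 - 492))²) = 2040978 - (14 + (√480)³ + 10*(√480)²) = 2040978 - (14 + (4*√30)³ + 10*(4*√30)²) = 2040978 - (14 + 1920*√30 + 10*480) = 2040978 - (14 + 1920*√30 + 4800) = 2040978 - (4814 + 1920*√30) = 2040978 + (-4814 - 1920*√30) = 2036164 - 1920*√30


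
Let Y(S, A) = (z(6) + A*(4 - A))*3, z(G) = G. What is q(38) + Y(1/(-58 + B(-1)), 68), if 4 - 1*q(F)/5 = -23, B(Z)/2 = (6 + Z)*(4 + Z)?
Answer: -12903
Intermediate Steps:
B(Z) = 2*(4 + Z)*(6 + Z) (B(Z) = 2*((6 + Z)*(4 + Z)) = 2*((4 + Z)*(6 + Z)) = 2*(4 + Z)*(6 + Z))
q(F) = 135 (q(F) = 20 - 5*(-23) = 20 + 115 = 135)
Y(S, A) = 18 + 3*A*(4 - A) (Y(S, A) = (6 + A*(4 - A))*3 = 18 + 3*A*(4 - A))
q(38) + Y(1/(-58 + B(-1)), 68) = 135 + (18 - 3*68**2 + 12*68) = 135 + (18 - 3*4624 + 816) = 135 + (18 - 13872 + 816) = 135 - 13038 = -12903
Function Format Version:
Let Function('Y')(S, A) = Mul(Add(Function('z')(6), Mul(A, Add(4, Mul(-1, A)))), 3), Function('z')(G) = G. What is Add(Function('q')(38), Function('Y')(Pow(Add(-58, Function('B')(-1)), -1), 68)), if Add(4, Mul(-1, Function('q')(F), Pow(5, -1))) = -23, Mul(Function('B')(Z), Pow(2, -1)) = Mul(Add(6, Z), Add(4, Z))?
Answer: -12903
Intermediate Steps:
Function('B')(Z) = Mul(2, Add(4, Z), Add(6, Z)) (Function('B')(Z) = Mul(2, Mul(Add(6, Z), Add(4, Z))) = Mul(2, Mul(Add(4, Z), Add(6, Z))) = Mul(2, Add(4, Z), Add(6, Z)))
Function('q')(F) = 135 (Function('q')(F) = Add(20, Mul(-5, -23)) = Add(20, 115) = 135)
Function('Y')(S, A) = Add(18, Mul(3, A, Add(4, Mul(-1, A)))) (Function('Y')(S, A) = Mul(Add(6, Mul(A, Add(4, Mul(-1, A)))), 3) = Add(18, Mul(3, A, Add(4, Mul(-1, A)))))
Add(Function('q')(38), Function('Y')(Pow(Add(-58, Function('B')(-1)), -1), 68)) = Add(135, Add(18, Mul(-3, Pow(68, 2)), Mul(12, 68))) = Add(135, Add(18, Mul(-3, 4624), 816)) = Add(135, Add(18, -13872, 816)) = Add(135, -13038) = -12903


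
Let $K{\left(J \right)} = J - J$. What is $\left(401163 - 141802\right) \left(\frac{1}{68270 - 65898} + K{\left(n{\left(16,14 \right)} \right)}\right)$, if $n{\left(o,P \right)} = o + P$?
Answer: $\frac{259361}{2372} \approx 109.34$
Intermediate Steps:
$n{\left(o,P \right)} = P + o$
$K{\left(J \right)} = 0$
$\left(401163 - 141802\right) \left(\frac{1}{68270 - 65898} + K{\left(n{\left(16,14 \right)} \right)}\right) = \left(401163 - 141802\right) \left(\frac{1}{68270 - 65898} + 0\right) = 259361 \left(\frac{1}{2372} + 0\right) = 259361 \cdot \frac{1}{2372} = \frac{259361}{2372}$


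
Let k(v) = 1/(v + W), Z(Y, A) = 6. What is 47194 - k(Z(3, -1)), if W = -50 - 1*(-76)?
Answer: 1510207/32 ≈ 47194.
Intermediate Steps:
W = 26 (W = -50 + 76 = 26)
k(v) = 1/(26 + v) (k(v) = 1/(v + 26) = 1/(26 + v))
47194 - k(Z(3, -1)) = 47194 - 1/(26 + 6) = 47194 - 1/32 = 1510207/32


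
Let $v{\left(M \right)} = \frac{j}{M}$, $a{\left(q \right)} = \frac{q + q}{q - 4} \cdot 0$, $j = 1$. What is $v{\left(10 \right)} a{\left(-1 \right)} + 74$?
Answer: $74$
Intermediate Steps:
$a{\left(q \right)} = 0$ ($a{\left(q \right)} = \frac{2 q}{-4 + q} 0 = 0$)
$v{\left(M \right)} = \frac{1}{M}$ ($v{\left(M \right)} = 1 \frac{1}{M} = \frac{1}{M}$)
$v{\left(10 \right)} a{\left(-1 \right)} + 74 = \frac{1}{10} \cdot 0 + 74 = 0 + 74 = 74$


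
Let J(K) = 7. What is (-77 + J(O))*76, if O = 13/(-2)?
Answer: -5320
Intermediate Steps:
O = -13/2 (O = 13*(-½) = -13/2 ≈ -6.5000)
(-77 + J(O))*76 = (-77 + 7)*76 = -70*76 = -5320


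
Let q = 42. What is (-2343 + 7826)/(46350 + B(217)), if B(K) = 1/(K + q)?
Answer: 1420097/12004651 ≈ 0.11830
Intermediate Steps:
B(K) = 1/(42 + K) (B(K) = 1/(K + 42) = 1/(42 + K))
(-2343 + 7826)/(46350 + B(217)) = (-2343 + 7826)/(46350 + 1/(42 + 217)) = 5483/(46350 + 1/259) = 5483/(12004651/259) = 5483*(259/12004651) = 1420097/12004651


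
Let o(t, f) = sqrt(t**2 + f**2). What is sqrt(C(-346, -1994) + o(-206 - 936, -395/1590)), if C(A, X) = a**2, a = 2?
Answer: sqrt(404496 + 318*sqrt(131882286577))/318 ≈ 33.853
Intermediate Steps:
C(A, X) = 4 (C(A, X) = 2**2 = 4)
o(t, f) = sqrt(f**2 + t**2)
sqrt(C(-346, -1994) + o(-206 - 936, -395/1590)) = sqrt(4 + sqrt((-395/1590)**2 + (-206 - 936)**2)) = sqrt(4 + sqrt((-395*1/1590)**2 + (-1142)**2)) = sqrt(4 + sqrt((-79/318)**2 + 1304164)) = sqrt(4 + sqrt(6241/101124 + 1304164)) = sqrt(4 + sqrt(131882286577/101124)) = sqrt(4 + sqrt(131882286577)/318)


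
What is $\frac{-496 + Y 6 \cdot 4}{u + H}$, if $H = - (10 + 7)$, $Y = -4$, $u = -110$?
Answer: $\frac{592}{127} \approx 4.6614$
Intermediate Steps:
$H = -17$ ($H = \left(-1\right) 17 = -17$)
$\frac{-496 + Y 6 \cdot 4}{u + H} = \frac{-496 + \left(-4\right) 6 \cdot 4}{-110 - 17} = \frac{-496 - 96}{-127} = \left(-496 - 96\right) \left(- \frac{1}{127}\right) = \left(-592\right) \left(- \frac{1}{127}\right) = \frac{592}{127}$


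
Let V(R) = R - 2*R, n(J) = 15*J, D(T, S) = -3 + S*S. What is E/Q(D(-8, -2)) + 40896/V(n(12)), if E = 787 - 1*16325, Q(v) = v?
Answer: -78826/5 ≈ -15765.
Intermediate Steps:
D(T, S) = -3 + S²
E = -15538 (E = 787 - 16325 = -15538)
V(R) = -R
E/Q(D(-8, -2)) + 40896/V(n(12)) = -15538/(-3 + (-2)²) + 40896/((-15*12)) = -15538/(-3 + 4) + 40896/((-1*180)) = -15538/1 + 40896/(-180) = -15538*1 + 40896*(-1/180) = -15538 - 1136/5 = -78826/5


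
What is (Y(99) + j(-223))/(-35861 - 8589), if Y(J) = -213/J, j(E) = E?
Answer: 743/146685 ≈ 0.0050653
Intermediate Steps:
(Y(99) + j(-223))/(-35861 - 8589) = (-213/99 - 223)/(-35861 - 8589) = (-213*1/99 - 223)/(-44450) = (-71/33 - 223)*(-1/44450) = -7430/33*(-1/44450) = 743/146685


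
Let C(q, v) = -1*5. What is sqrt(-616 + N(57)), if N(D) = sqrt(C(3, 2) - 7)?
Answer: sqrt(-616 + 2*I*sqrt(3)) ≈ 0.06979 + 24.819*I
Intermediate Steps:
C(q, v) = -5
N(D) = 2*I*sqrt(3) (N(D) = sqrt(-5 - 7) = sqrt(-12) = 2*I*sqrt(3))
sqrt(-616 + N(57)) = sqrt(-616 + 2*I*sqrt(3))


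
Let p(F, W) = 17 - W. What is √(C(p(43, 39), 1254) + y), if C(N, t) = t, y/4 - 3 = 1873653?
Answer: √7495878 ≈ 2737.9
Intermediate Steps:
y = 7494624 (y = 12 + 4*1873653 = 12 + 7494612 = 7494624)
√(C(p(43, 39), 1254) + y) = √(1254 + 7494624) = √7495878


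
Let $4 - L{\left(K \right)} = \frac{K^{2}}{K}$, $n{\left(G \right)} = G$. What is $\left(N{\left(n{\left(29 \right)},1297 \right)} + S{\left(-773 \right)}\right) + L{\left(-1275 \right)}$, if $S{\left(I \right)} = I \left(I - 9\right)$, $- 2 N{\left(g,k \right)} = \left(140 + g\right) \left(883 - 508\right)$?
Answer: $\frac{1148155}{2} \approx 5.7408 \cdot 10^{5}$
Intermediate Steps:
$N{\left(g,k \right)} = -26250 - \frac{375 g}{2}$ ($N{\left(g,k \right)} = - \frac{\left(140 + g\right) \left(883 - 508\right)}{2} = - \frac{\left(140 + g\right) 375}{2} = - \frac{52500 + 375 g}{2} = -26250 - \frac{375 g}{2}$)
$L{\left(K \right)} = 4 - K$ ($L{\left(K \right)} = 4 - \frac{K^{2}}{K} = 4 - K$)
$S{\left(I \right)} = I \left(-9 + I\right)$
$\left(N{\left(n{\left(29 \right)},1297 \right)} + S{\left(-773 \right)}\right) + L{\left(-1275 \right)} = \left(\left(-26250 - \frac{10875}{2}\right) - 773 \left(-9 - 773\right)\right) + \left(4 - -1275\right) = \left(\left(-26250 - \frac{10875}{2}\right) - -604486\right) + \left(4 + 1275\right) = \left(- \frac{63375}{2} + 604486\right) + 1279 = \frac{1145597}{2} + 1279 = \frac{1148155}{2}$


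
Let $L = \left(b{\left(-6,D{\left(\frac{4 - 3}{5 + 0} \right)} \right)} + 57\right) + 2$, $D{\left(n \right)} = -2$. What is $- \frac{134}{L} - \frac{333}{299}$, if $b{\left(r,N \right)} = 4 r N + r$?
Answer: $- \frac{73699}{30199} \approx -2.4404$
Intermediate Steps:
$b{\left(r,N \right)} = r + 4 N r$ ($b{\left(r,N \right)} = 4 N r + r = r + 4 N r$)
$L = 101$ ($L = \left(- 6 \left(1 + 4 \left(-2\right)\right) + 57\right) + 2 = \left(- 6 \left(1 - 8\right) + 57\right) + 2 = \left(\left(-6\right) \left(-7\right) + 57\right) + 2 = \left(42 + 57\right) + 2 = 99 + 2 = 101$)
$- \frac{134}{L} - \frac{333}{299} = - \frac{134}{101} - \frac{333}{299} = - \frac{73699}{30199}$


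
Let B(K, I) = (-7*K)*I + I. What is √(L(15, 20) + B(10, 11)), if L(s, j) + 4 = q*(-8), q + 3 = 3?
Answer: I*√763 ≈ 27.622*I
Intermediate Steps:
q = 0 (q = -3 + 3 = 0)
B(K, I) = I - 7*I*K (B(K, I) = -7*I*K + I = I - 7*I*K)
L(s, j) = -4 (L(s, j) = -4 + 0*(-8) = -4 + 0 = -4)
√(L(15, 20) + B(10, 11)) = √(-4 + 11*(1 - 7*10)) = √(-4 + 11*(1 - 70)) = √(-4 + 11*(-69)) = √(-4 - 759) = √(-763) = I*√763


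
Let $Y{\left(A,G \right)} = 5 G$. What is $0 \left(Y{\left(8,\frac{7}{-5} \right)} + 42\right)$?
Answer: $0$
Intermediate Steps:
$0 \left(Y{\left(8,\frac{7}{-5} \right)} + 42\right) = 0 \left(5 \frac{7}{-5} + 42\right) = 0 \left(5 \cdot 7 \left(- \frac{1}{5}\right) + 42\right) = 0 \left(5 \left(- \frac{7}{5}\right) + 42\right) = 0 \left(-7 + 42\right) = 0 \cdot 35 = 0$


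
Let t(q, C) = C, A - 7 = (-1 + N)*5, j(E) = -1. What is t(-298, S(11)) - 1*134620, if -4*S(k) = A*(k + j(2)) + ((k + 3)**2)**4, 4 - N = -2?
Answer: -369081964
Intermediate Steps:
N = 6 (N = 4 - 1*(-2) = 4 + 2 = 6)
A = 32 (A = 7 + (-1 + 6)*5 = 7 + 5*5 = 7 + 25 = 32)
S(k) = 8 - 8*k - (3 + k)**8/4 (S(k) = -(32*(k - 1) + ((k + 3)**2)**4)/4 = -(32*(-1 + k) + ((3 + k)**2)**4)/4 = -((-32 + 32*k) + (3 + k)**8)/4 = -(-32 + (3 + k)**8 + 32*k)/4 = 8 - 8*k - (3 + k)**8/4)
t(-298, S(11)) - 1*134620 = (8 - 8*11 - (3 + 11)**8/4) - 1*134620 = (8 - 88 - 1/4*14**8) - 134620 = (8 - 88 - 1/4*1475789056) - 134620 = (8 - 88 - 368947264) - 134620 = -368947344 - 134620 = -369081964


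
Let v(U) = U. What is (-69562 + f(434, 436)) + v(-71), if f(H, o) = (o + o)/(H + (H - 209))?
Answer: -45887275/659 ≈ -69632.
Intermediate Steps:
f(H, o) = 2*o/(-209 + 2*H) (f(H, o) = (2*o)/(H + (-209 + H)) = (2*o)/(-209 + 2*H) = 2*o/(-209 + 2*H))
(-69562 + f(434, 436)) + v(-71) = (-69562 + 2*436/(-209 + 2*434)) - 71 = (-69562 + 2*436/(-209 + 868)) - 71 = (-69562 + 2*436/659) - 71 = (-69562 + 2*436*(1/659)) - 71 = (-69562 + 872/659) - 71 = -45840486/659 - 71 = -45887275/659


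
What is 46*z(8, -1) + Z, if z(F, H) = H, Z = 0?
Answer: -46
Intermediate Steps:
46*z(8, -1) + Z = 46*(-1) + 0 = -46 + 0 = -46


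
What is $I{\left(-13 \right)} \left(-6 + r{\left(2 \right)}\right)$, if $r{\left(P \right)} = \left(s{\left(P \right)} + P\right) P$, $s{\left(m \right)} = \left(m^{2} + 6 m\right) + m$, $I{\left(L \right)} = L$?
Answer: $-442$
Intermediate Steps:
$s{\left(m \right)} = m^{2} + 7 m$
$r{\left(P \right)} = P \left(P + P \left(7 + P\right)\right)$ ($r{\left(P \right)} = \left(P \left(7 + P\right) + P\right) P = \left(P + P \left(7 + P\right)\right) P = P \left(P + P \left(7 + P\right)\right)$)
$I{\left(-13 \right)} \left(-6 + r{\left(2 \right)}\right) = - 13 \left(-6 + 2^{2} \left(8 + 2\right)\right) = - 13 \left(-6 + 4 \cdot 10\right) = - 13 \left(-6 + 40\right) = \left(-13\right) 34 = -442$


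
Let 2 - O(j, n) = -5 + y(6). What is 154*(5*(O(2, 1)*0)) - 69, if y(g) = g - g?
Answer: -69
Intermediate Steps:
y(g) = 0
O(j, n) = 7 (O(j, n) = 2 - (-5 + 0) = 2 - 1*(-5) = 2 + 5 = 7)
154*(5*(O(2, 1)*0)) - 69 = 154*(5*(7*0)) - 69 = 154*(5*0) - 69 = 154*0 - 69 = 0 - 69 = -69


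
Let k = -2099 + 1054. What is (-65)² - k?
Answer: 5270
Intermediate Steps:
k = -1045
(-65)² - k = (-65)² - 1*(-1045) = 4225 + 1045 = 5270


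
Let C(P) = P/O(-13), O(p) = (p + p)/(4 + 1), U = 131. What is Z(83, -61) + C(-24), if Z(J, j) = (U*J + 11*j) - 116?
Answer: 131178/13 ≈ 10091.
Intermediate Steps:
O(p) = 2*p/5 (O(p) = (2*p)/5 = (2*p)*(1/5) = 2*p/5)
Z(J, j) = -116 + 11*j + 131*J (Z(J, j) = (131*J + 11*j) - 116 = (11*j + 131*J) - 116 = -116 + 11*j + 131*J)
C(P) = -5*P/26 (C(P) = P/(((2/5)*(-13))) = P/(-26/5) = P*(-5/26) = -5*P/26)
Z(83, -61) + C(-24) = (-116 + 11*(-61) + 131*83) - 5/26*(-24) = (-116 - 671 + 10873) + 60/13 = 10086 + 60/13 = 131178/13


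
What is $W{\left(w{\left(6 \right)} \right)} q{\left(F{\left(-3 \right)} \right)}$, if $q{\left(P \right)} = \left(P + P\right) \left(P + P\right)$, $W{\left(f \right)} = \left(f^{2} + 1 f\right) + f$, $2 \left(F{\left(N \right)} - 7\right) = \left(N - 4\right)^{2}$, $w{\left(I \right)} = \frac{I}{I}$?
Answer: $11907$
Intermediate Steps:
$w{\left(I \right)} = 1$
$F{\left(N \right)} = 7 + \frac{\left(-4 + N\right)^{2}}{2}$ ($F{\left(N \right)} = 7 + \frac{\left(N - 4\right)^{2}}{2} = 7 + \frac{\left(-4 + N\right)^{2}}{2}$)
$W{\left(f \right)} = f^{2} + 2 f$ ($W{\left(f \right)} = \left(f^{2} + f\right) + f = \left(f + f^{2}\right) + f = f^{2} + 2 f$)
$q{\left(P \right)} = 4 P^{2}$ ($q{\left(P \right)} = 2 P 2 P = 4 P^{2}$)
$W{\left(w{\left(6 \right)} \right)} q{\left(F{\left(-3 \right)} \right)} = 1 \left(2 + 1\right) 4 \left(7 + \frac{\left(-4 - 3\right)^{2}}{2}\right)^{2} = 1 \cdot 3 \cdot 4 \left(7 + \frac{\left(-7\right)^{2}}{2}\right)^{2} = 3 \cdot 4 \left(7 + \frac{1}{2} \cdot 49\right)^{2} = 3 \cdot 4 \left(7 + \frac{49}{2}\right)^{2} = 3 \cdot 4 \left(\frac{63}{2}\right)^{2} = 3 \cdot 4 \cdot \frac{3969}{4} = 3 \cdot 3969 = 11907$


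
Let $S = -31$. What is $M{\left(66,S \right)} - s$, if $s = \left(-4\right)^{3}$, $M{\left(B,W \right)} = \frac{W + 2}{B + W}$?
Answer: $\frac{2211}{35} \approx 63.171$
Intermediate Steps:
$M{\left(B,W \right)} = \frac{2 + W}{B + W}$
$s = -64$
$M{\left(66,S \right)} - s = \frac{2 - 31}{66 - 31} - -64 = \frac{1}{35} \left(-29\right) + 64 = - \frac{29}{35} + 64 = \frac{2211}{35}$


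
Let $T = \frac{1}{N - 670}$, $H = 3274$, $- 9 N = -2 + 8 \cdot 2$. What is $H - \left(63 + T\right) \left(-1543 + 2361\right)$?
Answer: $- \frac{145838039}{3022} \approx -48259.0$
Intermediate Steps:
$N = - \frac{14}{9}$ ($N = - \frac{-2 + 8 \cdot 2}{9} = - \frac{-2 + 16}{9} = \left(- \frac{1}{9}\right) 14 = - \frac{14}{9} \approx -1.5556$)
$T = - \frac{9}{6044}$ ($T = \frac{1}{- \frac{14}{9} - 670} = \frac{1}{- \frac{6044}{9}} = - \frac{9}{6044} \approx -0.0014891$)
$H - \left(63 + T\right) \left(-1543 + 2361\right) = 3274 - \left(63 - \frac{9}{6044}\right) \left(-1543 + 2361\right) = 3274 - \frac{380763}{6044} \cdot 818 = 3274 - \frac{155732067}{3022} = - \frac{145838039}{3022}$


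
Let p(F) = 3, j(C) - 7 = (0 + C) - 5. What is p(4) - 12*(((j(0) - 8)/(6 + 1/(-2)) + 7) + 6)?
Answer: -1539/11 ≈ -139.91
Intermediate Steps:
j(C) = 2 + C (j(C) = 7 + ((0 + C) - 5) = 7 + (C - 5) = 7 + (-5 + C) = 2 + C)
p(4) - 12*(((j(0) - 8)/(6 + 1/(-2)) + 7) + 6) = 3 - 12*((((2 + 0) - 8)/(6 + 1/(-2)) + 7) + 6) = 3 - 12*(((2 - 8)/(6 - ½) + 7) + 6) = 3 - 12*((-6/11/2 + 7) + 6) = 3 - 12*((-6*2/11 + 7) + 6) = 3 - 12*((-12/11 + 7) + 6) = 3 - 12*(65/11 + 6) = 3 - 12*131/11 = 3 - 1572/11 = -1539/11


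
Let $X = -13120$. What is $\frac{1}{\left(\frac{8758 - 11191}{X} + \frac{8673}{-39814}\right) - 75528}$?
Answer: $- \frac{261179840}{19726399416669} \approx -1.324 \cdot 10^{-5}$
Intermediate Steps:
$\frac{1}{\left(\frac{8758 - 11191}{X} + \frac{8673}{-39814}\right) - 75528} = \frac{1}{\left(\frac{8758 - 11191}{-13120} + \frac{8673}{-39814}\right) - 75528} = \frac{1}{\left(\left(8758 - 11191\right) \left(- \frac{1}{13120}\right) + 8673 \left(- \frac{1}{39814}\right)\right) - 75528} = \frac{1}{\left(\left(-2433\right) \left(- \frac{1}{13120}\right) - \frac{8673}{39814}\right) - 75528} = \frac{1}{\left(\frac{2433}{13120} - \frac{8673}{39814}\right) - 75528} = \frac{1}{- \frac{8461149}{261179840} - 75528} = \frac{1}{- \frac{19726399416669}{261179840}} = - \frac{261179840}{19726399416669}$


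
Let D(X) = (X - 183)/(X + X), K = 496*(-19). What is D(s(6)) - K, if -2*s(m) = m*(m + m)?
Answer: 226249/24 ≈ 9427.0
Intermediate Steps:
K = -9424
s(m) = -m² (s(m) = -m*(m + m)/2 = -m*2*m/2 = -m²)
D(X) = (-183 + X)/(2*X) (D(X) = (-183 + X)/((2*X)) = (-183 + X)*(1/(2*X)) = (-183 + X)/(2*X))
D(s(6)) - K = (-183 - 1*6²)/(2*((-1*6²))) - 1*(-9424) = (-183 - 1*36)/(2*((-1*36))) + 9424 = (½)*(-183 - 36)/(-36) + 9424 = (½)*(-1/36)*(-219) + 9424 = 73/24 + 9424 = 226249/24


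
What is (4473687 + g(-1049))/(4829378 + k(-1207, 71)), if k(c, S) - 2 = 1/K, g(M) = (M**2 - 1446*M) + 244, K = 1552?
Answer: 11005520672/7495197761 ≈ 1.4683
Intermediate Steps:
g(M) = 244 + M**2 - 1446*M
k(c, S) = 3105/1552 (k(c, S) = 2 + 1/1552 = 3105/1552)
(4473687 + g(-1049))/(4829378 + k(-1207, 71)) = (4473687 + (244 + (-1049)**2 - 1446*(-1049)))/(4829378 + 3105/1552) = (4473687 + (244 + 1100401 + 1516854))/(7495197761/1552) = (4473687 + 2617499)*(1552/7495197761) = 7091186*(1552/7495197761) = 11005520672/7495197761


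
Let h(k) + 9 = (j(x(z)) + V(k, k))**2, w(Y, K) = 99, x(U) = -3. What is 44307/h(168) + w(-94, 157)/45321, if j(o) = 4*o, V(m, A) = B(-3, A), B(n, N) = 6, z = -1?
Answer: 24790620/15107 ≈ 1641.0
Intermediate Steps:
V(m, A) = 6
h(k) = 27 (h(k) = -9 + (4*(-3) + 6)**2 = -9 + (-12 + 6)**2 = -9 + (-6)**2 = -9 + 36 = 27)
44307/h(168) + w(-94, 157)/45321 = 44307/27 + 99/45321 = 44307*(1/27) + 99*(1/45321) = 1641 + 33/15107 = 24790620/15107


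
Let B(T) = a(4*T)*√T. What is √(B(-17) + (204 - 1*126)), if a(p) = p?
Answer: √(78 - 68*I*√17) ≈ 13.583 - 10.32*I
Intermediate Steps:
B(T) = 4*T^(3/2) (B(T) = (4*T)*√T = 4*T^(3/2))
√(B(-17) + (204 - 1*126)) = √(4*(-17)^(3/2) + (204 - 1*126)) = √(4*(-17*I*√17) + (204 - 126)) = √(-68*I*√17 + 78) = √(78 - 68*I*√17)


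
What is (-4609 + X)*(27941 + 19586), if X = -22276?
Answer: -1277763395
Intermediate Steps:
(-4609 + X)*(27941 + 19586) = (-4609 - 22276)*(27941 + 19586) = -26885*47527 = -1277763395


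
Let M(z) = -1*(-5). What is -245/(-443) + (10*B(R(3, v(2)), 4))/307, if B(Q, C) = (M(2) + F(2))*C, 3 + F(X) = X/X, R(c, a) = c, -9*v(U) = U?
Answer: 128375/136001 ≈ 0.94393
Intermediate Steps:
v(U) = -U/9
M(z) = 5
F(X) = -2 (F(X) = -3 + X/X = -3 + 1 = -2)
B(Q, C) = 3*C (B(Q, C) = (5 - 2)*C = 3*C)
-245/(-443) + (10*B(R(3, v(2)), 4))/307 = -245/(-443) + (10*(3*4))/307 = -245*(-1/443) + (10*12)*(1/307) = 245/443 + 120*(1/307) = 245/443 + 120/307 = 128375/136001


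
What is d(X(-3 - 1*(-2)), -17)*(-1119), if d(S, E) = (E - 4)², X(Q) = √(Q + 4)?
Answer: -493479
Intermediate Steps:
X(Q) = √(4 + Q)
d(S, E) = (-4 + E)²
d(X(-3 - 1*(-2)), -17)*(-1119) = (-4 - 17)²*(-1119) = (-21)²*(-1119) = 441*(-1119) = -493479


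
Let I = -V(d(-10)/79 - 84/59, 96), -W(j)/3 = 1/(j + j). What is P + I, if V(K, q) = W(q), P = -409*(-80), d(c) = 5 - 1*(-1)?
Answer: 2094081/64 ≈ 32720.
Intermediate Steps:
d(c) = 6 (d(c) = 5 + 1 = 6)
W(j) = -3/(2*j) (W(j) = -3/(j + j) = -3*1/(2*j) = -3/(2*j))
P = 32720
V(K, q) = -3/(2*q)
I = 1/64 (I = -(-3)/(2*96) = -1*(-1/64) = 1/64 ≈ 0.015625)
P + I = 32720 + 1/64 = 2094081/64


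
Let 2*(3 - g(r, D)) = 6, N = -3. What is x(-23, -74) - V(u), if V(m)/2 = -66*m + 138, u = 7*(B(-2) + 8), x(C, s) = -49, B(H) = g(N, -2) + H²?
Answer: 10763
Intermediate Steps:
g(r, D) = 0 (g(r, D) = 3 - ½*6 = 3 - 3 = 0)
B(H) = H² (B(H) = 0 + H² = H²)
u = 84 (u = 7*((-2)² + 8) = 7*(4 + 8) = 7*12 = 84)
V(m) = 276 - 132*m (V(m) = 2*(-66*m + 138) = 2*(138 - 66*m) = 276 - 132*m)
x(-23, -74) - V(u) = -49 - (276 - 132*84) = -49 - (276 - 11088) = -49 - 1*(-10812) = -49 + 10812 = 10763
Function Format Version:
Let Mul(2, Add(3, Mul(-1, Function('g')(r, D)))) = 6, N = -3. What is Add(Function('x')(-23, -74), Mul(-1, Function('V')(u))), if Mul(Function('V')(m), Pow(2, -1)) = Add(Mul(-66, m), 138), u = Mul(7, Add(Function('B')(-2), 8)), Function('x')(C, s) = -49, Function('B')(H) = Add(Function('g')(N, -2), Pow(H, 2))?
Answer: 10763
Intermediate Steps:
Function('g')(r, D) = 0 (Function('g')(r, D) = Add(3, Mul(Rational(-1, 2), 6)) = Add(3, -3) = 0)
Function('B')(H) = Pow(H, 2) (Function('B')(H) = Add(0, Pow(H, 2)) = Pow(H, 2))
u = 84 (u = Mul(7, Add(Pow(-2, 2), 8)) = Mul(7, Add(4, 8)) = Mul(7, 12) = 84)
Function('V')(m) = Add(276, Mul(-132, m)) (Function('V')(m) = Mul(2, Add(Mul(-66, m), 138)) = Mul(2, Add(138, Mul(-66, m))) = Add(276, Mul(-132, m)))
Add(Function('x')(-23, -74), Mul(-1, Function('V')(u))) = Add(-49, Mul(-1, Add(276, Mul(-132, 84)))) = Add(-49, Mul(-1, Add(276, -11088))) = Add(-49, Mul(-1, -10812)) = Add(-49, 10812) = 10763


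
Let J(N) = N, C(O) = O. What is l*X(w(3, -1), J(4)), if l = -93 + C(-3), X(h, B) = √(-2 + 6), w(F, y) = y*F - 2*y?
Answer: -192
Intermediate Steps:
w(F, y) = -2*y + F*y (w(F, y) = F*y - 2*y = -2*y + F*y)
X(h, B) = 2 (X(h, B) = √4 = 2)
l = -96 (l = -93 - 3 = -96)
l*X(w(3, -1), J(4)) = -96*2 = -192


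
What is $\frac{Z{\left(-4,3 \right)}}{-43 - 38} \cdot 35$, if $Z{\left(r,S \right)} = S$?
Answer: $- \frac{35}{27} \approx -1.2963$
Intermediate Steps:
$\frac{Z{\left(-4,3 \right)}}{-43 - 38} \cdot 35 = \frac{1}{-43 - 38} \cdot 3 \cdot 35 = \frac{1}{-81} \cdot 3 \cdot 35 = \left(- \frac{1}{81}\right) 3 \cdot 35 = \left(- \frac{1}{27}\right) 35 = - \frac{35}{27}$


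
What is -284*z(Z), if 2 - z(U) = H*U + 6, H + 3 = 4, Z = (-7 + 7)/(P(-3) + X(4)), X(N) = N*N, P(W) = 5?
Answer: 1136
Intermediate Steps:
X(N) = N²
Z = 0 (Z = (-7 + 7)/(5 + 4²) = 0/(5 + 16) = 0/21 = 0*(1/21) = 0)
H = 1 (H = -3 + 4 = 1)
z(U) = -4 - U (z(U) = 2 - (1*U + 6) = 2 - (U + 6) = 2 - (6 + U) = 2 + (-6 - U) = -4 - U)
-284*z(Z) = -284*(-4 - 1*0) = -284*(-4 + 0) = -284*(-4) = 1136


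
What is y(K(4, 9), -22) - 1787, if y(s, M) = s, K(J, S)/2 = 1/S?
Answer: -16081/9 ≈ -1786.8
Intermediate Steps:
K(J, S) = 2/S (K(J, S) = 2*(1/S) = 2/S)
y(K(4, 9), -22) - 1787 = 2/9 - 1787 = -16081/9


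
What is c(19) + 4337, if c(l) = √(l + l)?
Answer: 4337 + √38 ≈ 4343.2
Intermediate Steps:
c(l) = √2*√l (c(l) = √(2*l) = √2*√l)
c(19) + 4337 = √2*√19 + 4337 = √38 + 4337 = 4337 + √38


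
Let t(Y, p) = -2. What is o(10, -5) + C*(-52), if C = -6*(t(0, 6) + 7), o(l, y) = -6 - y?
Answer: 1559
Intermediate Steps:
C = -30 (C = -6*(-2 + 7) = -6*5 = -30)
o(10, -5) + C*(-52) = (-6 - 1*(-5)) - 30*(-52) = (-6 + 5) + 1560 = -1 + 1560 = 1559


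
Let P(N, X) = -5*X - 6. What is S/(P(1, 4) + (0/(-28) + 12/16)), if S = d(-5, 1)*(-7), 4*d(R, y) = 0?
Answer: 0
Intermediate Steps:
d(R, y) = 0 (d(R, y) = (¼)*0 = 0)
P(N, X) = -6 - 5*X
S = 0 (S = 0*(-7) = 0)
S/(P(1, 4) + (0/(-28) + 12/16)) = 0/((-6 - 5*4) + (0/(-28) + 12/16)) = 0/((-6 - 20) + (0*(-1/28) + 12*(1/16))) = 0/(-26 + (0 + ¾)) = 0/(-26 + ¾) = 0/(-101/4) = 0*(-4/101) = 0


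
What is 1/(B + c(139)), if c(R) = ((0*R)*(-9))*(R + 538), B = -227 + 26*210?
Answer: 1/5233 ≈ 0.00019110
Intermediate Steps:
B = 5233 (B = -227 + 5460 = 5233)
c(R) = 0 (c(R) = (0*(-9))*(538 + R) = 0*(538 + R) = 0)
1/(B + c(139)) = 1/(5233 + 0) = 1/5233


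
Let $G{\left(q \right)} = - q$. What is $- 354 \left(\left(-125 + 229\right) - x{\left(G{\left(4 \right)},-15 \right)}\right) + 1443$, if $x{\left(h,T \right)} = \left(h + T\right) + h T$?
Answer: $-20859$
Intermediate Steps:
$x{\left(h,T \right)} = T + h + T h$ ($x{\left(h,T \right)} = \left(T + h\right) + T h = T + h + T h$)
$- 354 \left(\left(-125 + 229\right) - x{\left(G{\left(4 \right)},-15 \right)}\right) + 1443 = - 354 \left(\left(-125 + 229\right) - \left(-15 - 4 - 15 \left(\left(-1\right) 4\right)\right)\right) + 1443 = - 354 \left(104 - \left(-15 - 4 - -60\right)\right) + 1443 = - 354 \left(104 - \left(-15 - 4 + 60\right)\right) + 1443 = - 354 \left(104 - 41\right) + 1443 = \left(-354\right) 63 + 1443 = -22302 + 1443 = -20859$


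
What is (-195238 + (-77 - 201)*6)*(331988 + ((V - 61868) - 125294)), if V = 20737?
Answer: -32600348078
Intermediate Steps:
(-195238 + (-77 - 201)*6)*(331988 + ((V - 61868) - 125294)) = (-195238 + (-77 - 201)*6)*(331988 + ((20737 - 61868) - 125294)) = (-195238 - 278*6)*(331988 + (-41131 - 125294)) = (-195238 - 1668)*(331988 - 166425) = -196906*165563 = -32600348078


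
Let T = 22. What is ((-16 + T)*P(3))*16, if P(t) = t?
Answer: 288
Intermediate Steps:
((-16 + T)*P(3))*16 = ((-16 + 22)*3)*16 = (6*3)*16 = 18*16 = 288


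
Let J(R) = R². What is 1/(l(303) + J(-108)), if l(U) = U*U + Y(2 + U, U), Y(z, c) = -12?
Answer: 1/103461 ≈ 9.6655e-6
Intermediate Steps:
l(U) = -12 + U² (l(U) = U*U - 12 = U² - 12 = -12 + U²)
1/(l(303) + J(-108)) = 1/((-12 + 303²) + (-108)²) = 1/((-12 + 91809) + 11664) = 1/(91797 + 11664) = 1/103461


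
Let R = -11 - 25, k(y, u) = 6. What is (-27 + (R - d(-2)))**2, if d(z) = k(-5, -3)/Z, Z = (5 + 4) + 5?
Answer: 197136/49 ≈ 4023.2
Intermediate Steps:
R = -36
Z = 14 (Z = 9 + 5 = 14)
d(z) = 3/7 (d(z) = 6/14 = 6*(1/14) = 3/7)
(-27 + (R - d(-2)))**2 = (-27 + (-36 - 1*3/7))**2 = (-27 + (-36 - 3/7))**2 = (-27 - 255/7)**2 = (-444/7)**2 = 197136/49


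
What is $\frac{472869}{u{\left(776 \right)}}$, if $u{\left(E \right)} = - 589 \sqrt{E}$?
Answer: $- \frac{472869 \sqrt{194}}{228532} \approx -28.82$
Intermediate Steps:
$\frac{472869}{u{\left(776 \right)}} = \frac{472869}{\left(-589\right) \sqrt{776}} = \frac{472869}{\left(-589\right) 2 \sqrt{194}} = \frac{472869}{\left(-1178\right) \sqrt{194}} = 472869 \left(- \frac{\sqrt{194}}{228532}\right) = - \frac{472869 \sqrt{194}}{228532}$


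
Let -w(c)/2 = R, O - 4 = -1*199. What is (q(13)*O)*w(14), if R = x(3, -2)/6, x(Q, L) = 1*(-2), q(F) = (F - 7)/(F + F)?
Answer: -30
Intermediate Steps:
q(F) = (-7 + F)/(2*F) (q(F) = (-7 + F)/((2*F)) = (-7 + F)*(1/(2*F)) = (-7 + F)/(2*F))
x(Q, L) = -2
O = -195 (O = 4 - 1*199 = 4 - 199 = -195)
R = -⅓ (R = -2/6 = -2*⅙ = -⅓ ≈ -0.33333)
w(c) = ⅔ (w(c) = -2*(-⅓) = ⅔)
(q(13)*O)*w(14) = (((½)*(-7 + 13)/13)*(-195))*(⅔) = (((½)*(1/13)*6)*(-195))*(⅔) = ((3/13)*(-195))*(⅔) = -45*⅔ = -30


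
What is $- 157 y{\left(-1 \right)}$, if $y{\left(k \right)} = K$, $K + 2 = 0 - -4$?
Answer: $-314$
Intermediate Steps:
$K = 2$ ($K = -2 + \left(0 - -4\right) = -2 + \left(0 + 4\right) = -2 + 4 = 2$)
$y{\left(k \right)} = 2$
$- 157 y{\left(-1 \right)} = \left(-157\right) 2 = -314$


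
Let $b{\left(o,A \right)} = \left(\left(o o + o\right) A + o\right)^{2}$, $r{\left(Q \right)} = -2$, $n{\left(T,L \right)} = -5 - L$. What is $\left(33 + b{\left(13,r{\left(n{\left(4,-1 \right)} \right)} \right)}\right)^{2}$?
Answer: $15186618756$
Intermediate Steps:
$b{\left(o,A \right)} = \left(o + A \left(o + o^{2}\right)\right)^{2}$ ($b{\left(o,A \right)} = \left(\left(o^{2} + o\right) A + o\right)^{2} = \left(\left(o + o^{2}\right) A + o\right)^{2} = \left(A \left(o + o^{2}\right) + o\right)^{2} = \left(o + A \left(o + o^{2}\right)\right)^{2}$)
$\left(33 + b{\left(13,r{\left(n{\left(4,-1 \right)} \right)} \right)}\right)^{2} = \left(33 + 13^{2} \left(1 - 2 - 26\right)^{2}\right)^{2} = \left(33 + 169 \left(1 - 2 - 26\right)^{2}\right)^{2} = \left(33 + 169 \left(-27\right)^{2}\right)^{2} = \left(33 + 169 \cdot 729\right)^{2} = \left(33 + 123201\right)^{2} = 123234^{2} = 15186618756$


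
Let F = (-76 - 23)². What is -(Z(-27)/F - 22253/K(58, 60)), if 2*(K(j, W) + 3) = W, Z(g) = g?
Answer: 2692622/3267 ≈ 824.19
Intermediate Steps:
K(j, W) = -3 + W/2
F = 9801 (F = (-99)² = 9801)
-(Z(-27)/F - 22253/K(58, 60)) = -(-27/9801 - 22253/(-3 + (½)*60)) = -(-27*1/9801 - 22253/(-3 + 30)) = -(-1/363 - 22253/27) = -1*(-2692622/3267) = 2692622/3267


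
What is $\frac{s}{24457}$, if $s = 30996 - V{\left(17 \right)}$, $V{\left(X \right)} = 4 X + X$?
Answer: $\frac{30911}{24457} \approx 1.2639$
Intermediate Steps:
$V{\left(X \right)} = 5 X$
$s = 30911$ ($s = 30996 - 5 \cdot 17 = 30996 - 85 = 30911$)
$\frac{s}{24457} = \frac{30911}{24457}$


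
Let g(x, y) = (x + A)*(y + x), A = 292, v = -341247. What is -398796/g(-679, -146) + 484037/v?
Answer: -32292094643/12105737325 ≈ -2.6675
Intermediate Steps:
g(x, y) = (292 + x)*(x + y) (g(x, y) = (x + 292)*(y + x) = (292 + x)*(x + y))
-398796/g(-679, -146) + 484037/v = -398796/((-679)**2 + 292*(-679) + 292*(-146) - 679*(-146)) + 484037/(-341247) = -398796/(461041 - 198268 - 42632 + 99134) + 484037*(-1/341247) = -398796/319275 - 484037/341247 = -398796*1/319275 - 484037/341247 = -132932/106425 - 484037/341247 = -32292094643/12105737325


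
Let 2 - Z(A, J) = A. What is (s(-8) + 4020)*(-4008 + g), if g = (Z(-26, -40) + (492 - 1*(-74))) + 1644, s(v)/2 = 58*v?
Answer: -5472840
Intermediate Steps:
s(v) = 116*v (s(v) = 2*(58*v) = 116*v)
Z(A, J) = 2 - A
g = 2238 (g = ((2 - 1*(-26)) + (492 - 1*(-74))) + 1644 = ((2 + 26) + (492 + 74)) + 1644 = (28 + 566) + 1644 = 594 + 1644 = 2238)
(s(-8) + 4020)*(-4008 + g) = (116*(-8) + 4020)*(-4008 + 2238) = (-928 + 4020)*(-1770) = 3092*(-1770) = -5472840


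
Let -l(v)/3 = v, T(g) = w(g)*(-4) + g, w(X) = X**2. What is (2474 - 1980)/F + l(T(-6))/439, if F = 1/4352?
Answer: 943801282/439 ≈ 2.1499e+6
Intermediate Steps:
F = 1/4352 ≈ 0.00022978
T(g) = g - 4*g**2 (T(g) = g**2*(-4) + g = -4*g**2 + g = g - 4*g**2)
l(v) = -3*v
(2474 - 1980)/F + l(T(-6))/439 = (2474 - 1980)/(1/4352) - (-18)*(1 - 4*(-6))/439 = 494*4352 - (-18)*(1 + 24)*(1/439) = 2149888 - (-18)*25*(1/439) = 2149888 - 3*(-150)*(1/439) = 2149888 + 450*(1/439) = 2149888 + 450/439 = 943801282/439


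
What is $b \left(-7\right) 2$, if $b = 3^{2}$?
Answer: $-126$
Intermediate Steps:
$b = 9$
$b \left(-7\right) 2 = 9 \left(-7\right) 2 = \left(-63\right) 2 = -126$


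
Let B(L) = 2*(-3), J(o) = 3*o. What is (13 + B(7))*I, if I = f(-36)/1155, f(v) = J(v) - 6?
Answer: -38/55 ≈ -0.69091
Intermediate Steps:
f(v) = -6 + 3*v (f(v) = 3*v - 6 = -6 + 3*v)
I = -38/385 (I = (-6 + 3*(-36))/1155 = (-6 - 108)*(1/1155) = -114*1/1155 = -38/385 ≈ -0.098701)
B(L) = -6
(13 + B(7))*I = (13 - 6)*(-38/385) = 7*(-38/385) = -38/55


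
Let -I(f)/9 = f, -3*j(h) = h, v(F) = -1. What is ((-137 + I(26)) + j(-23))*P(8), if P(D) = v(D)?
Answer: 1090/3 ≈ 363.33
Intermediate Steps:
P(D) = -1
j(h) = -h/3
I(f) = -9*f
((-137 + I(26)) + j(-23))*P(8) = ((-137 - 9*26) - 1/3*(-23))*(-1) = ((-137 - 234) + 23/3)*(-1) = (-371 + 23/3)*(-1) = -1090/3*(-1) = 1090/3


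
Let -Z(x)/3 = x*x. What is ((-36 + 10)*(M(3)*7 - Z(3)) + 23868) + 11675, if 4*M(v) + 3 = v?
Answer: 34841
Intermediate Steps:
Z(x) = -3*x² (Z(x) = -3*x*x = -3*x²)
M(v) = -¾ + v/4
((-36 + 10)*(M(3)*7 - Z(3)) + 23868) + 11675 = ((-36 + 10)*((-¾ + (¼)*3)*7 - (-3)*3²) + 23868) + 11675 = (-26*((-¾ + ¾)*7 - (-3)*9) + 23868) + 11675 = (-26*(0*7 - 1*(-27)) + 23868) + 11675 = (-26*(0 + 27) + 23868) + 11675 = (-26*27 + 23868) + 11675 = (-702 + 23868) + 11675 = 23166 + 11675 = 34841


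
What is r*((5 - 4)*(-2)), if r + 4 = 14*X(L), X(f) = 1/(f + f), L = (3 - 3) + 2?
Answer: 1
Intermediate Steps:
L = 2 (L = 0 + 2 = 2)
X(f) = 1/(2*f)
r = -1/2 (r = -4 + 14*((1/2)/2) = -4 + 14*((1/2)*(1/2)) = -4 + 14*(1/4) = -4 + 7/2 = -1/2 ≈ -0.50000)
r*((5 - 4)*(-2)) = -(5 - 4)*(-2)/2 = -(-2)/2 = -1/2*(-2) = 1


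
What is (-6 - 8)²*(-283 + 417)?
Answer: 26264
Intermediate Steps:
(-6 - 8)²*(-283 + 417) = (-14)²*134 = 196*134 = 26264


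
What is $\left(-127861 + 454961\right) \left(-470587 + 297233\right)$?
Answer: $-56704093400$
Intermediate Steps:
$\left(-127861 + 454961\right) \left(-470587 + 297233\right) = 327100 \left(-173354\right) = -56704093400$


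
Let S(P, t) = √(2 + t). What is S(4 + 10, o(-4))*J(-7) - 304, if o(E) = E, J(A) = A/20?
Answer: -304 - 7*I*√2/20 ≈ -304.0 - 0.49497*I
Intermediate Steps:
J(A) = A/20 (J(A) = A*(1/20) = A/20)
S(4 + 10, o(-4))*J(-7) - 304 = √(2 - 4)*((1/20)*(-7)) - 304 = √(-2)*(-7/20) - 304 = (I*√2)*(-7/20) - 304 = -7*I*√2/20 - 304 = -304 - 7*I*√2/20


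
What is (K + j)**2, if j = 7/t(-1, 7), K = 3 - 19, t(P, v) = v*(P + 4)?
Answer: 2209/9 ≈ 245.44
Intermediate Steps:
t(P, v) = v*(4 + P)
K = -16
j = 1/3 (j = 7/((7*(4 - 1))) = 7/((7*3)) = 7/21 = 7*(1/21) = 1/3 ≈ 0.33333)
(K + j)**2 = (-16 + 1/3)**2 = (-47/3)**2 = 2209/9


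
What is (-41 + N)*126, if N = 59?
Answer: 2268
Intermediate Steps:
(-41 + N)*126 = (-41 + 59)*126 = 18*126 = 2268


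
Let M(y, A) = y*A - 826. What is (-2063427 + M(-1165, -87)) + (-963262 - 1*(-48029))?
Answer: -2878131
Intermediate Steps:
M(y, A) = -826 + A*y (M(y, A) = A*y - 826 = -826 + A*y)
(-2063427 + M(-1165, -87)) + (-963262 - 1*(-48029)) = (-2063427 + (-826 - 87*(-1165))) + (-963262 - 1*(-48029)) = (-2063427 + (-826 + 101355)) + (-963262 + 48029) = (-2063427 + 100529) - 915233 = -1962898 - 915233 = -2878131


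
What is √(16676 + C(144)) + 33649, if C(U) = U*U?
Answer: 33649 + 2*√9353 ≈ 33842.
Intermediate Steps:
C(U) = U²
√(16676 + C(144)) + 33649 = √(16676 + 144²) + 33649 = √(16676 + 20736) + 33649 = √37412 + 33649 = 2*√9353 + 33649 = 33649 + 2*√9353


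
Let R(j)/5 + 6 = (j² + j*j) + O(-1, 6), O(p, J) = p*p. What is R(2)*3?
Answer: 45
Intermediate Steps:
O(p, J) = p²
R(j) = -25 + 10*j² (R(j) = -30 + 5*((j² + j*j) + (-1)²) = -30 + 5*((j² + j²) + 1) = -30 + 5*(2*j² + 1) = -30 + 5*(1 + 2*j²) = -30 + (5 + 10*j²) = -25 + 10*j²)
R(2)*3 = (-25 + 10*2²)*3 = (-25 + 10*4)*3 = (-25 + 40)*3 = 15*3 = 45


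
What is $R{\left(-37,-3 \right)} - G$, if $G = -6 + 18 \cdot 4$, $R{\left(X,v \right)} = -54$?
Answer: $-120$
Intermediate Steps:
$G = 66$ ($G = -6 + 72 = 66$)
$R{\left(-37,-3 \right)} - G = -54 - 66 = -120$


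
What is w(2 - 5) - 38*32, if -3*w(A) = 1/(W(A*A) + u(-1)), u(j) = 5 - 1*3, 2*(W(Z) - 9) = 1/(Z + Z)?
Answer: -482764/397 ≈ -1216.0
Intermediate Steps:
W(Z) = 9 + 1/(4*Z) (W(Z) = 9 + 1/(2*(Z + Z)) = 9 + 1/(2*((2*Z))) = 9 + (1/(2*Z))/2 = 9 + 1/(4*Z))
u(j) = 2 (u(j) = 5 - 3 = 2)
w(A) = -1/(3*(11 + 1/(4*A²))) (w(A) = -1/(3*((9 + 1/(4*((A*A)))) + 2)) = -1/(3*((9 + 1/(4*(A²))) + 2)) = -1/(3*((9 + 1/(4*A²)) + 2)) = -1/(3*(11 + 1/(4*A²))))
w(2 - 5) - 38*32 = -4*(2 - 5)²/(3 + 132*(2 - 5)²) - 38*32 = -4*(-3)²/(3 + 132*(-3)²) - 1216 = -4*9/(3 + 132*9) - 1216 = -4*9/(3 + 1188) - 1216 = -4*9/1191 - 1216 = -4*9*1/1191 - 1216 = -12/397 - 1216 = -482764/397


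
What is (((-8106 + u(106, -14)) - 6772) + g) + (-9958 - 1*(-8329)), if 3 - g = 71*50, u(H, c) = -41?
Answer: -20095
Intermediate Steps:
g = -3547 (g = 3 - 71*50 = 3 - 1*3550 = 3 - 3550 = -3547)
(((-8106 + u(106, -14)) - 6772) + g) + (-9958 - 1*(-8329)) = (((-8106 - 41) - 6772) - 3547) + (-9958 - 1*(-8329)) = ((-8147 - 6772) - 3547) + (-9958 + 8329) = (-14919 - 3547) - 1629 = -18466 - 1629 = -20095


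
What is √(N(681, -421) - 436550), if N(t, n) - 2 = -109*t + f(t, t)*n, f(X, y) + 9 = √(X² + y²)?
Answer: √(-506988 - 286701*√2) ≈ 955.22*I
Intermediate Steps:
f(X, y) = -9 + √(X² + y²)
N(t, n) = 2 - 109*t + n*(-9 + √2*√(t²)) (N(t, n) = 2 + (-109*t + (-9 + √(t² + t²))*n) = 2 + (-109*t + (-9 + √(2*t²))*n) = 2 + (-109*t + (-9 + √2*√(t²))*n) = 2 + (-109*t + n*(-9 + √2*√(t²))) = 2 - 109*t + n*(-9 + √2*√(t²)))
√(N(681, -421) - 436550) = √((2 - 109*681 - 421*(-9 + √2*√(681²))) - 436550) = √((2 - 74229 - 421*(-9 + √2*√463761)) - 436550) = √((2 - 74229 - 421*(-9 + √2*681)) - 436550) = √((2 - 74229 - 421*(-9 + 681*√2)) - 436550) = √((2 - 74229 + (3789 - 286701*√2)) - 436550) = √((-70438 - 286701*√2) - 436550) = √(-506988 - 286701*√2)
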